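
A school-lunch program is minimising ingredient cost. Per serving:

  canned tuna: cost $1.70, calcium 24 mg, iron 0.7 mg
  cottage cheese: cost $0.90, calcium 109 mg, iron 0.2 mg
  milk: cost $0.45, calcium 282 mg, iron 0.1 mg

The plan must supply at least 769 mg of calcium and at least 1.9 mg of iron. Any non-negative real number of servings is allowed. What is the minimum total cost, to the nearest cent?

Check every corner: each single food scaled to meet both minima, and each pair solved so both constraints bind.
canned tuna only: max(769/24, 1.9/0.7) = 32.04 servings → $54.47.
cottage cheese only: max(769/109, 1.9/0.2) = 9.5 servings → $8.55.
milk only: max(769/282, 1.9/0.1) = 19 servings → $8.55.
canned tuna + cottage cheese with both tight: 0.7455 servings and 6.891 servings → $7.47.
canned tuna + milk with both tight: 2.353 servings and 2.527 servings → $5.14.
cottage cheese + milk with both targets exact would need a negative amount; discard.
Cheapest feasible corner: $5.14.

$5.14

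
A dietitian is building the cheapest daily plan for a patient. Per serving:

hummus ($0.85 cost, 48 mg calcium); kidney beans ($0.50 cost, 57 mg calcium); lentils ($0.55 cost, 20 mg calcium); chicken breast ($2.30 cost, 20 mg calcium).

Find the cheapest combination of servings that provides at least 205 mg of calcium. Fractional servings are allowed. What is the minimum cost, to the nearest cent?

Cost per mg of calcium: kidney beans $0.0088, hummus $0.0177, lentils $0.0275, chicken breast $0.1150.
With no serving limits, use only kidney beans: 205 mg / 57 mg = 3.596 servings × $0.50 = $1.80.

$1.80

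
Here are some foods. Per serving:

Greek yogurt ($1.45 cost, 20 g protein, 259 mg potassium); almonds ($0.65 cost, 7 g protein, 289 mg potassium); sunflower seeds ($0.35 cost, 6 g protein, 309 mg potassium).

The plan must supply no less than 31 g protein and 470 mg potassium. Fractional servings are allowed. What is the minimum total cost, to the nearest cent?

$1.81

Greek yogurt only: max(31/20, 470/259) = 1.815 servings → $2.63.
almonds only: max(31/7, 470/289) = 4.429 servings → $2.88.
sunflower seeds only: max(31/6, 470/309) = 5.167 servings → $1.81.
Greek yogurt + almonds with both tight: 1.429 servings and 0.3456 servings → $2.30.
Greek yogurt + sunflower seeds with both tight: 1.461 servings and 0.2964 servings → $2.22.
almonds + sunflower seeds: intersection lies outside the first quadrant.
The minimum over all feasible corners is $1.81.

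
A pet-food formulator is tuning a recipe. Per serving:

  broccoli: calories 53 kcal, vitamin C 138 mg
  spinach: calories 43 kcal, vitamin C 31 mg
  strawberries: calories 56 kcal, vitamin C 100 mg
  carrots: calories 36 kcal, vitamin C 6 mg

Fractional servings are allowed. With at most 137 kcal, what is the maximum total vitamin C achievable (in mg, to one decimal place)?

Vitamin C per kcal: broccoli 2.604, strawberries 1.786, spinach 0.7209, carrots 0.1667.
With no serving limits, spend the whole calories allowance on broccoli: 137 kcal / 53 kcal × 138 mg = 356.7 mg.

356.7 mg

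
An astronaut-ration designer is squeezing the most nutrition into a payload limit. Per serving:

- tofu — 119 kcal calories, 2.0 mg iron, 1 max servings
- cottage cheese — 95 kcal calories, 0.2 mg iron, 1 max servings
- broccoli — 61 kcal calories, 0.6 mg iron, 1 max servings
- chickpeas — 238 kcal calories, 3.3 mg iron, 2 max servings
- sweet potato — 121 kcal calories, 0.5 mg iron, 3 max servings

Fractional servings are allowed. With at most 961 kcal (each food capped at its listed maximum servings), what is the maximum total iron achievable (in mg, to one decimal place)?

10.5 mg

Iron per kcal: tofu 0.01681, chickpeas 0.01387, broccoli 0.009836, sweet potato 0.004132, cottage cheese 0.002105.
Take 1 serving of tofu: uses 119 kcal, +2.0 mg iron (running total 2.0 mg).
Take 2 servings of chickpeas: uses 476 kcal, +6.6 mg iron (running total 8.6 mg).
Take 1 serving of broccoli: uses 61 kcal, +0.6 mg iron (running total 9.2 mg).
Take 2.521 servings of sweet potato: uses 305 kcal, +1.3 mg iron (running total 10.5 mg).
Filling greedily by iron-per-kcal is optimal for one linear limit, giving 10.5 mg.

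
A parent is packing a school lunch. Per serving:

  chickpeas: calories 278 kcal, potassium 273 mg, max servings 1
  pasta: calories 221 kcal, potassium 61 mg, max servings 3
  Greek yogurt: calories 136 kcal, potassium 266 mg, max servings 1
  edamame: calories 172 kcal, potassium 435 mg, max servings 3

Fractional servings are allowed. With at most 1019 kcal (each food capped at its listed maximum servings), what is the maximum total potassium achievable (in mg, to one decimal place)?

1868.6 mg

Potassium per kcal: edamame 2.529, Greek yogurt 1.956, chickpeas 0.982, pasta 0.276.
Take 3 servings of edamame: uses 516 kcal, +1305.0 mg potassium (running total 1305.0 mg).
Take 1 serving of Greek yogurt: uses 136 kcal, +266.0 mg potassium (running total 1571.0 mg).
Take 1 serving of chickpeas: uses 278 kcal, +273.0 mg potassium (running total 1844.0 mg).
Take 0.4027 servings of pasta: uses 89 kcal, +24.6 mg potassium (running total 1868.6 mg).
Greedy by best ratio exhausts the calories allowance optimally: 1868.6 mg.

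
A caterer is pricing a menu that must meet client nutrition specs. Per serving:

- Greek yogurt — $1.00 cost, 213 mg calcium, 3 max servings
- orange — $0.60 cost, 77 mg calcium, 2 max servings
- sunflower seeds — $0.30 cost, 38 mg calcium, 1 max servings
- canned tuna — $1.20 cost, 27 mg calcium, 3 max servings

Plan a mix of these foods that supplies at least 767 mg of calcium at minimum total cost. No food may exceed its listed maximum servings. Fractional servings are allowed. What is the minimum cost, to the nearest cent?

$4.00

Cost per mg of calcium: Greek yogurt $0.0047, orange $0.0078, sunflower seeds $0.0079, canned tuna $0.0444.
Take 3 servings of Greek yogurt: +639.0 mg calcium for $3.00 (total $3.00, still need 128.0 mg).
Take 1.662 servings of orange: +128.0 mg calcium for $1.00 (total $4.00, still need 0.0 mg).
Greedy by cheapest-per-mg is optimal for a single linear constraint, so the minimum cost is $4.00.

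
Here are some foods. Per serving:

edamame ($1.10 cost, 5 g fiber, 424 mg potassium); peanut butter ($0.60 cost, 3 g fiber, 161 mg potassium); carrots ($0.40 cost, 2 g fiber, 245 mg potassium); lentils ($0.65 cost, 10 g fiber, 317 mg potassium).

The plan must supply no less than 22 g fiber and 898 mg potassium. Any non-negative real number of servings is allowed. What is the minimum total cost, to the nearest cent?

$1.73

Compare the cost at each extreme point of the feasible region.
edamame only: max(22/5, 898/424) = 4.4 servings → $4.84.
peanut butter only: max(22/3, 898/161) = 7.333 servings → $4.40.
carrots only: max(22/2, 898/245) = 11 servings → $4.40.
lentils only: max(22/10, 898/317) = 2.833 servings → $1.84.
edamame + peanut butter: intersection lies outside the first quadrant.
edamame + carrots: intersection lies outside the first quadrant.
edamame + lentils with both tight: 0.7556 servings and 1.822 servings → $2.02.
peanut butter + carrots: intersection lies outside the first quadrant.
peanut butter + lentils with both tight: 3.044 servings and 1.287 servings → $2.66.
carrots + lentils with both tight: 1.105 servings and 1.979 servings → $1.73.
The minimum over all feasible corners is $1.73.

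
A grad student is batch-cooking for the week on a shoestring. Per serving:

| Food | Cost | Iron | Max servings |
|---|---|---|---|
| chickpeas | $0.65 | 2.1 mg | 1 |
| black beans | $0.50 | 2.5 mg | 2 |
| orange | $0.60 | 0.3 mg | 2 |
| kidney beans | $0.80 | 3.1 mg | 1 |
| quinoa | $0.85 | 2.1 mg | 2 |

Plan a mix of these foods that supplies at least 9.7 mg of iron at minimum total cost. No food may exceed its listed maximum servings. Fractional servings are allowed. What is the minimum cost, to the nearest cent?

$2.30

Cost per mg of iron: black beans $0.2000, kidney beans $0.2581, chickpeas $0.3095, quinoa $0.4048, orange $2.0000.
Take 2 servings of black beans: +5.0 mg iron for $1.00 (total $1.00, still need 4.7 mg).
Take 1 serving of kidney beans: +3.1 mg iron for $0.80 (total $1.80, still need 1.6 mg).
Take 0.7619 servings of chickpeas: +1.6 mg iron for $0.50 (total $2.30, still need 0.0 mg).
Filling from the cheapest source first is optimal under one linear minimum: $2.30.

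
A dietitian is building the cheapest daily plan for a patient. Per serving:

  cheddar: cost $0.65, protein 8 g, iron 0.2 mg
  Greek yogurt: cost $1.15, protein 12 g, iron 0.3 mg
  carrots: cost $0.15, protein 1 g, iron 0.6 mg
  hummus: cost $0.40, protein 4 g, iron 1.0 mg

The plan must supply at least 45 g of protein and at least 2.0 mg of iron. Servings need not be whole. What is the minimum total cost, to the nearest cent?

A basic optimal solution has at most two foods positive. Try each food alone and each pair with both targets met exactly.
cheddar only: max(45/8, 2.0/0.2) = 10 servings → $6.50.
Greek yogurt only: max(45/12, 2.0/0.3) = 6.667 servings → $7.67.
carrots only: max(45/1, 2.0/0.6) = 45 servings → $6.75.
hummus only: max(45/4, 2.0/1.0) = 11.25 servings → $4.50.
cheddar + Greek yogurt (both tight): parallel constraints — no distinct corner.
cheddar + carrots with both tight: 5.435 servings and 1.522 servings → $3.76.
cheddar + hummus with both tight: 5.139 servings and 0.9722 servings → $3.73.
Greek yogurt + carrots with both tight: 3.623 servings and 1.522 servings → $4.39.
Greek yogurt + hummus with both tight: 3.426 servings and 0.9722 servings → $4.33.
carrots + hummus: intersection lies outside the first quadrant.
So the least-cost plan costs $3.73.

$3.73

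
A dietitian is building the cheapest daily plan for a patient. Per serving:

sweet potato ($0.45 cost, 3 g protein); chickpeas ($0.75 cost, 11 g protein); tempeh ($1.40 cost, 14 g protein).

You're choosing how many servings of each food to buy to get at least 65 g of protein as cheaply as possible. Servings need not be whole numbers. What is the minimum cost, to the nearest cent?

$4.43

Cost per g of protein: chickpeas $0.0682, tempeh $0.1000, sweet potato $0.1500.
With no serving limits, use only chickpeas: 65 g / 11 g = 5.909 servings × $0.75 = $4.43.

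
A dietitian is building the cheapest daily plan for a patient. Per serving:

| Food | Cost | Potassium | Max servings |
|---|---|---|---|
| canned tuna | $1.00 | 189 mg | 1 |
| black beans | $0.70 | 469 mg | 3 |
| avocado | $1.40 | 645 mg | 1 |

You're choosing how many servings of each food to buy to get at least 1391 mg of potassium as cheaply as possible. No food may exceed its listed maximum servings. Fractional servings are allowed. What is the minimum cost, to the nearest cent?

$2.08

Cost per mg of potassium: black beans $0.0015, avocado $0.0022, canned tuna $0.0053.
Take 2.966 servings of black beans: +1391.0 mg potassium for $2.08 (total $2.08, still need 0.0 mg).
Filling from the cheapest source first is optimal under one linear minimum: $2.08.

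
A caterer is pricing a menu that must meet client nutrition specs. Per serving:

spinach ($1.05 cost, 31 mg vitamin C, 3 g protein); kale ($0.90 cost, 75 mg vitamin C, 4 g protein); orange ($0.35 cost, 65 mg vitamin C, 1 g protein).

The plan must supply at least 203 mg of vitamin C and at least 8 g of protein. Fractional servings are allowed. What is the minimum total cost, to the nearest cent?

$1.94

Compare the cost at each extreme point of the feasible region.
spinach only: max(203/31, 8/3) = 6.548 servings → $6.88.
kale only: max(203/75, 8/4) = 2.707 servings → $2.44.
orange only: max(203/65, 8/1) = 8 servings → $2.80.
spinach + kale with both targets exact would need a negative amount; discard.
spinach + orange with both tight: 1.933 servings and 2.201 servings → $2.80.
kale + orange with both tight: 1.714 servings and 1.146 servings → $1.94.
So the least-cost plan costs $1.94.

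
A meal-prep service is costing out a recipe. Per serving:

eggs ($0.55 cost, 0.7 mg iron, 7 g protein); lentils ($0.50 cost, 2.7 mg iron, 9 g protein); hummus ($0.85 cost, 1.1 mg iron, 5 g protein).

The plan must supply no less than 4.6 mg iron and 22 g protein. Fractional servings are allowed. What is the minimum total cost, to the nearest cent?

$1.22

This is a tiny linear program; its minimum lies at a vertex of the feasible set. List the vertices and price them.
eggs only: max(4.6/0.7, 22/7) = 6.571 servings → $3.61.
lentils only: max(4.6/2.7, 22/9) = 2.444 servings → $1.22.
hummus only: max(4.6/1.1, 22/5) = 4.4 servings → $3.74.
eggs + lentils with both tight: 1.429 servings and 1.333 servings → $1.45.
eggs + hummus with both tight: 0.2857 servings and 4 servings → $3.56.
lentils + hummus: the both-tight solution has a negative serving — not a feasible corner.
The minimum over all feasible corners is $1.22.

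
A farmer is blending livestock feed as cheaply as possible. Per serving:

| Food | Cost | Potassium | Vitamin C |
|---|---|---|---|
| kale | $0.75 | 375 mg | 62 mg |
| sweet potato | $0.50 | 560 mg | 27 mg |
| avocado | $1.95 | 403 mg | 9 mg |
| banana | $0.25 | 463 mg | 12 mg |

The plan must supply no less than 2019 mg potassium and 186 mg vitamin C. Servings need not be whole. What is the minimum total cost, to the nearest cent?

An LP optimum is at a vertex; with two nutrient constraints at most two foods are used. Check each candidate.
kale only: max(2019/375, 186/62) = 5.384 servings → $4.04.
sweet potato only: max(2019/560, 186/27) = 6.889 servings → $3.44.
avocado only: max(2019/403, 186/9) = 20.67 servings → $40.30.
banana only: max(2019/463, 186/12) = 15.5 servings → $3.88.
kale + sweet potato with both tight: 2.019 servings and 2.254 servings → $2.64.
kale + avocado with both tight: 2.628 servings and 2.565 servings → $6.97.
kale + banana with both tight: 2.557 servings and 2.29 servings → $2.49.
sweet potato + avocado with both targets exact would need a negative amount; discard.
sweet potato + banana: intersection lies outside the first quadrant.
avocado + banana with both targets exact would need a negative amount; discard.
The minimum over all feasible corners is $2.49.

$2.49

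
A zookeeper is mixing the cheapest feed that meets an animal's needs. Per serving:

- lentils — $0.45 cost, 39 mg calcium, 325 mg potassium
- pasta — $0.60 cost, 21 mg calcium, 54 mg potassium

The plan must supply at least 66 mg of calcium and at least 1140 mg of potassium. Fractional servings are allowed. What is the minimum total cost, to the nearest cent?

With two linear requirements the optimum uses one or two foods; enumerate the corners.
lentils only: max(66/39, 1140/325) = 3.508 servings → $1.58.
pasta only: max(66/21, 1140/54) = 21.11 servings → $12.67.
lentils + pasta: intersection lies outside the first quadrant.
So the least-cost plan costs $1.58.

$1.58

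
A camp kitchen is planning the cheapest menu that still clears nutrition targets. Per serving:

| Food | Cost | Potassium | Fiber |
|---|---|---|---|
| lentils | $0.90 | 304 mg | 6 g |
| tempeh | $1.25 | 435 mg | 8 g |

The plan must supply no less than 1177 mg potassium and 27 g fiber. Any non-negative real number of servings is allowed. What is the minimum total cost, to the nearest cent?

$4.05

lentils only: max(1177/304, 27/6) = 4.5 servings → $4.05.
tempeh only: max(1177/435, 27/8) = 3.375 servings → $4.22.
lentils + tempeh: the both-tight solution has a negative serving — not a feasible corner.
So the least-cost plan costs $4.05.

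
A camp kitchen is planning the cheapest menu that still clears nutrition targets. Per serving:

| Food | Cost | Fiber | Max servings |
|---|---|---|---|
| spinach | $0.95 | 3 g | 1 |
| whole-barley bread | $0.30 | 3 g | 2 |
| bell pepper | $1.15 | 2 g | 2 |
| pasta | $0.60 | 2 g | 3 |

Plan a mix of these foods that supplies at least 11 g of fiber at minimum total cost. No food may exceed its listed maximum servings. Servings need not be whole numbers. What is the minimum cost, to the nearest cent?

$2.10

Cost per g of fiber: whole-barley bread $0.1000, pasta $0.3000, spinach $0.3167, bell pepper $0.5750.
Take 2 servings of whole-barley bread: +6.0 g fiber for $0.60 (total $0.60, still need 5.0 g).
Take 2.5 servings of pasta: +5.0 g fiber for $1.50 (total $2.10, still need 0.0 g).
Filling from the cheapest source first is optimal under one linear minimum: $2.10.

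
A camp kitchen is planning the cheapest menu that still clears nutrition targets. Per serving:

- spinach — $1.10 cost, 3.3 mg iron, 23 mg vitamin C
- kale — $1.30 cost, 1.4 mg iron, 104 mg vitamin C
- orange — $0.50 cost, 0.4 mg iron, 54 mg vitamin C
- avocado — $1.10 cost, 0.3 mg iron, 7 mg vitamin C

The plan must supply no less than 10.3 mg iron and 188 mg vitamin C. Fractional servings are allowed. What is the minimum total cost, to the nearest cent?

$4.27

At the optimum either one food covers both requirements or two foods hit both targets exactly; no other combination can be cheaper.
spinach only: max(10.3/3.3, 188/23) = 8.174 servings → $8.99.
kale only: max(10.3/1.4, 188/104) = 7.357 servings → $9.56.
orange only: max(10.3/0.4, 188/54) = 25.75 servings → $12.88.
avocado only: max(10.3/0.3, 188/7) = 34.33 servings → $37.77.
spinach + kale with both tight: 2.598 servings and 1.233 servings → $4.46.
spinach + orange with both tight: 2.846 servings and 2.269 servings → $4.27.
spinach + avocado with both tight: 0.9691 servings and 23.67 servings → $27.11.
kale + orange: intersection lies outside the first quadrant.
kale + avocado with both targets exact would need a negative amount; discard.
orange + avocado: intersection lies outside the first quadrant.
The minimum over all feasible corners is $4.27.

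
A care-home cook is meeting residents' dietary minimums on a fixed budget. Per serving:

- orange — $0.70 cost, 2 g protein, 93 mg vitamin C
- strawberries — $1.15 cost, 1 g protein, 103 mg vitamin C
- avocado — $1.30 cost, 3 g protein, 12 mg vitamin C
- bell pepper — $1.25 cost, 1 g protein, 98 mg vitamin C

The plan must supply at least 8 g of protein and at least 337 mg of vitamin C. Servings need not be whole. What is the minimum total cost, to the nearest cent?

$2.80

Compare the cost at each extreme point of the feasible region.
orange only: max(8/2, 337/93) = 4 servings → $2.80.
strawberries only: max(8/1, 337/103) = 8 servings → $9.20.
avocado only: max(8/3, 337/12) = 28.08 servings → $36.51.
bell pepper only: max(8/1, 337/98) = 8 servings → $10.00.
orange + strawberries: intersection lies outside the first quadrant.
orange + avocado with both tight: 3.588 servings and 0.2745 servings → $2.87.
orange + bell pepper with both targets exact would need a negative amount; discard.
strawberries + avocado with both tight: 3.081 servings and 1.64 servings → $5.67.
strawberries + bell pepper with both targets exact would need a negative amount; discard.
avocado + bell pepper with both tight: 1.585 servings and 3.245 servings → $6.12.
Cheapest feasible corner: $2.80.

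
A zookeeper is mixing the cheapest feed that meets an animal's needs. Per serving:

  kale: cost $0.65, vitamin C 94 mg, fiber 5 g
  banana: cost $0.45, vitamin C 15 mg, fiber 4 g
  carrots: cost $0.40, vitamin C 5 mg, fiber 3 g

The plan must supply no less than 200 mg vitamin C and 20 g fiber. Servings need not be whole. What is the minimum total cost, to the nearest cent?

$2.40

kale only: max(200/94, 20/5) = 4 servings → $2.60.
banana only: max(200/15, 20/4) = 13.33 servings → $6.00.
carrots only: max(200/5, 20/3) = 40 servings → $16.00.
kale + banana with both tight: 1.661 servings and 2.924 servings → $2.40.
kale + carrots with both tight: 1.946 servings and 3.424 servings → $2.63.
banana + carrots: intersection lies outside the first quadrant.
So the least-cost plan costs $2.40.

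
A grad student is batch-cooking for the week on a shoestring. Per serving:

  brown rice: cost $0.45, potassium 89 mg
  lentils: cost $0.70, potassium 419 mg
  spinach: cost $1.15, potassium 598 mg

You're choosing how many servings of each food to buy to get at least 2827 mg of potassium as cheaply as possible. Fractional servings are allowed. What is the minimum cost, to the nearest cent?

$4.72

Cost per mg of potassium: lentils $0.0017, spinach $0.0019, brown rice $0.0051.
With no serving limits, use only lentils: 2827 mg / 419 mg = 6.747 servings × $0.70 = $4.72.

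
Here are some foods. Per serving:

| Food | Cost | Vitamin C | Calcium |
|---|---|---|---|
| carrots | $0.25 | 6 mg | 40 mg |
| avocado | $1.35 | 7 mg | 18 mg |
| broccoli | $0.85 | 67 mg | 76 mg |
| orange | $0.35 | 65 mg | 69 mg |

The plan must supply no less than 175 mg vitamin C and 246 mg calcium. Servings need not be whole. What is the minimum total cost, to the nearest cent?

carrots only: max(175/6, 246/40) = 29.17 servings → $7.29.
avocado only: max(175/7, 246/18) = 25 servings → $33.75.
broccoli only: max(175/67, 246/76) = 3.237 servings → $2.75.
orange only: max(175/65, 246/69) = 3.565 servings → $1.25.
carrots + avocado: intersection lies outside the first quadrant.
carrots + broccoli with both tight: 1.431 servings and 2.484 servings → $2.47.
carrots + orange with both tight: 1.791 servings and 2.527 servings → $1.33.
avocado + broccoli with both tight: 4.721 servings and 2.119 servings → $8.17.
avocado + orange with both tight: 5.699 servings and 2.079 servings → $8.42.
broccoli + orange: the both-tight solution has a negative serving — not a feasible corner.
The minimum over all feasible corners is $1.25.

$1.25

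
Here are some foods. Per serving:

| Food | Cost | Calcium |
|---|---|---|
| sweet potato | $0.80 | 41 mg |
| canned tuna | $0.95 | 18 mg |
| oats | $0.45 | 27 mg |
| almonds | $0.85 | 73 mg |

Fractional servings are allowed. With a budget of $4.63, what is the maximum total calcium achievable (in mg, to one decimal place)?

397.6 mg

Calcium per dollar: almonds 85.88, oats 60, sweet potato 51.25, canned tuna 18.95.
With no serving limits, spend the whole cost allowance on almonds: $4.63 / $0.85 × 73 mg = 397.6 mg.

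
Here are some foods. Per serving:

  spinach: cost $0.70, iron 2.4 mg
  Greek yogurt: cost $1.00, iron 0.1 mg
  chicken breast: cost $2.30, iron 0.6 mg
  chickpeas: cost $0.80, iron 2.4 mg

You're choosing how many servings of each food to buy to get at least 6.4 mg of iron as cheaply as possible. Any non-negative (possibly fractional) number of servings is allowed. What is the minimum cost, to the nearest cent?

$1.87

Cost per mg of iron: spinach $0.2917, chickpeas $0.3333, chicken breast $3.8333, Greek yogurt $10.0000.
With no serving limits, use only spinach: 6.4 mg / 2.4 mg = 2.667 servings × $0.70 = $1.87.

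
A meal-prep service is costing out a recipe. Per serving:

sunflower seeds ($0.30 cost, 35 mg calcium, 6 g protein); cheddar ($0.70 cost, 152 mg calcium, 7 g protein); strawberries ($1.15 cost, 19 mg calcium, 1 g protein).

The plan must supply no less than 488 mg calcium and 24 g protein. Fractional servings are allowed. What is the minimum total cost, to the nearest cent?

This is a tiny linear program; its minimum lies at a vertex of the feasible set. List the vertices and price them.
sunflower seeds only: max(488/35, 24/6) = 13.94 servings → $4.18.
cheddar only: max(488/152, 24/7) = 3.429 servings → $2.40.
strawberries only: max(488/19, 24/1) = 25.68 servings → $29.54.
sunflower seeds + cheddar with both tight: 0.3478 servings and 3.13 servings → $2.30.
sunflower seeds + strawberries: intersection lies outside the first quadrant.
cheddar + strawberries with both tight: 1.684 servings and 12.21 servings → $15.22.
The minimum over all feasible corners is $2.30.

$2.30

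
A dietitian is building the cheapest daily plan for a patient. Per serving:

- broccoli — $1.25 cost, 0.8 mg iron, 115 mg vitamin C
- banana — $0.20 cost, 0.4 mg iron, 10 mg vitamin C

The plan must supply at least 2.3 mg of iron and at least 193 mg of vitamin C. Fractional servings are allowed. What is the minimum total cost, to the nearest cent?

$2.36

This is a tiny linear program; its minimum lies at a vertex of the feasible set. List the vertices and price them.
broccoli only: max(2.3/0.8, 193/115) = 2.875 servings → $3.59.
banana only: max(2.3/0.4, 193/10) = 19.3 servings → $3.86.
broccoli + banana with both tight: 1.426 servings and 2.897 servings → $2.36.
The minimum over all feasible corners is $2.36.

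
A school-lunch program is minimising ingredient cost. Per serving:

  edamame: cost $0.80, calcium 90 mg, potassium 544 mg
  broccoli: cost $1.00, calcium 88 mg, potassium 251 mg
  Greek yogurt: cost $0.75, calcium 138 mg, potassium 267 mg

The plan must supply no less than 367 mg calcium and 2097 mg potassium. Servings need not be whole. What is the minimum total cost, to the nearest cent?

$3.16

Two binding constraints pin down two serving amounts, so the optimal mix uses at most two foods. The candidates are each food alone (scaled to the tighter of calcium/potassium) and each pair with both constraints tight.
edamame only: max(367/90, 2097/544) = 4.078 servings → $3.26.
broccoli only: max(367/88, 2097/251) = 8.355 servings → $8.35.
Greek yogurt only: max(367/138, 2097/267) = 7.854 servings → $5.89.
edamame + broccoli with both tight: 3.656 servings and 0.4318 servings → $3.36.
edamame + Greek yogurt with both tight: 3.75 servings and 0.2139 servings → $3.16.
broccoli + Greek yogurt: intersection lies outside the first quadrant.
So the least-cost plan costs $3.16.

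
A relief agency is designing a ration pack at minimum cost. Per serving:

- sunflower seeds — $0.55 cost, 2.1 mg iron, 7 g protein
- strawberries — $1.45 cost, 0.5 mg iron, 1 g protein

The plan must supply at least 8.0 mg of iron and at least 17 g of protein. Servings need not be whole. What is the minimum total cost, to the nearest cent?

With two linear requirements the optimum uses one or two foods; enumerate the corners.
sunflower seeds only: max(8.0/2.1, 17/7) = 3.81 servings → $2.10.
strawberries only: max(8.0/0.5, 17/1) = 17 servings → $24.65.
sunflower seeds + strawberries with both tight: 0.3571 servings and 14.5 servings → $21.22.
So the least-cost plan costs $2.10.

$2.10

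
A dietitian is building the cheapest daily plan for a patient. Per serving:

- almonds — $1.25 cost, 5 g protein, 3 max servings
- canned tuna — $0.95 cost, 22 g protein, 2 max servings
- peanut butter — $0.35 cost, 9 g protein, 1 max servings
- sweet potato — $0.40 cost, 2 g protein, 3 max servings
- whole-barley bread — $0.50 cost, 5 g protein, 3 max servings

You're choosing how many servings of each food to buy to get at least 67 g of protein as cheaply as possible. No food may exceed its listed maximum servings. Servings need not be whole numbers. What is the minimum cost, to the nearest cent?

$3.65

Cost per g of protein: peanut butter $0.0389, canned tuna $0.0432, whole-barley bread $0.1000, sweet potato $0.2000, almonds $0.2500.
Take 1 serving of peanut butter: +9.0 g protein for $0.35 (total $0.35, still need 58.0 g).
Take 2 servings of canned tuna: +44.0 g protein for $1.90 (total $2.25, still need 14.0 g).
Take 2.8 servings of whole-barley bread: +14.0 g protein for $1.40 (total $3.65, still need 0.0 g).
Filling from the cheapest source first is optimal under one linear minimum: $3.65.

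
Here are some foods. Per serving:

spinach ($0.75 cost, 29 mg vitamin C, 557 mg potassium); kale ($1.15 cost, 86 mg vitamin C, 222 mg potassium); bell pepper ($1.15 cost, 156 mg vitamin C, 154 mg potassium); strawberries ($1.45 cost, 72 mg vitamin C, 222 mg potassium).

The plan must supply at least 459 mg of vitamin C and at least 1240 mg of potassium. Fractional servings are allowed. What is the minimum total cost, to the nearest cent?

$4.18

spinach only: max(459/29, 1240/557) = 15.83 servings → $11.87.
kale only: max(459/86, 1240/222) = 5.586 servings → $6.42.
bell pepper only: max(459/156, 1240/154) = 8.052 servings → $9.26.
strawberries only: max(459/72, 1240/222) = 6.375 servings → $9.24.
spinach + kale with both tight: 0.1144 servings and 5.299 servings → $6.18.
spinach + bell pepper with both tight: 1.489 servings and 2.665 servings → $4.18.
spinach + strawberries: the both-tight solution has a negative serving — not a feasible corner.
kale + bell pepper: the both-tight solution has a negative serving — not a feasible corner.
kale + strawberries with both tight: 4.06 servings and 1.526 servings → $6.88.
bell pepper + strawberries with both tight: 0.5359 servings and 5.214 servings → $8.18.
Cheapest feasible corner: $4.18.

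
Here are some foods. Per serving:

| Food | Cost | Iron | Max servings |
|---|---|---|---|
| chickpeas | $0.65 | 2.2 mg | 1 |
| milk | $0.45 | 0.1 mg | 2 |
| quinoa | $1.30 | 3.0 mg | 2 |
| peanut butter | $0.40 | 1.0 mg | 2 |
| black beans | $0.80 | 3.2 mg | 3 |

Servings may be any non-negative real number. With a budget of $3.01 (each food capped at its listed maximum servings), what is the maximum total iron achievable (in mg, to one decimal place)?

11.7 mg

Iron per dollar: black beans 4, chickpeas 3.385, peanut butter 2.5, quinoa 2.308, milk 0.2222.
Take 3 servings of black beans: spends $2.40, +9.6 mg iron (running total 9.6 mg).
Take 0.9385 servings of chickpeas: spends $0.61, +2.1 mg iron (running total 11.7 mg).
Filling greedily by iron-per-dollar is optimal for one linear limit, giving 11.7 mg.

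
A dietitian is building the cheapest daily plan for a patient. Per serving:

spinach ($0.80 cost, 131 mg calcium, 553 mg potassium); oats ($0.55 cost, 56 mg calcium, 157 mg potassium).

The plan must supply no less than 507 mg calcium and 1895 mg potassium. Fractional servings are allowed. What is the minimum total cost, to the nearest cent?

$3.10

spinach only: max(507/131, 1895/553) = 3.87 servings → $3.10.
oats only: max(507/56, 1895/157) = 12.07 servings → $6.64.
spinach + oats with both tight: 2.55 servings and 3.089 servings → $3.74.
Cheapest feasible corner: $3.10.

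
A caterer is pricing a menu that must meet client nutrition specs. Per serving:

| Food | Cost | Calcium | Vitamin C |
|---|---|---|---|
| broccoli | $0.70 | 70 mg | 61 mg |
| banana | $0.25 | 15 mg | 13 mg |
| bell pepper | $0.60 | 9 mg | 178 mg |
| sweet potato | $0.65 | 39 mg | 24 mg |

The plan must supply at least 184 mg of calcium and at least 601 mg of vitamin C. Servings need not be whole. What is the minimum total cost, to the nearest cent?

$3.16

broccoli only: max(184/70, 601/61) = 9.852 servings → $6.90.
banana only: max(184/15, 601/13) = 46.23 servings → $11.56.
bell pepper only: max(184/9, 601/178) = 20.44 servings → $12.27.
sweet potato only: max(184/39, 601/24) = 25.04 servings → $16.28.
broccoli + banana: the both-tight solution has a negative serving — not a feasible corner.
broccoli + bell pepper with both tight: 2.296 servings and 2.59 servings → $3.16.
broccoli + sweet potato with both targets exact would need a negative amount; discard.
banana + bell pepper with both tight: 10.71 servings and 2.594 servings → $4.23.
banana + sweet potato: intersection lies outside the first quadrant.
bell pepper + sweet potato with both tight: 2.828 servings and 4.065 servings → $4.34.
Cheapest feasible corner: $3.16.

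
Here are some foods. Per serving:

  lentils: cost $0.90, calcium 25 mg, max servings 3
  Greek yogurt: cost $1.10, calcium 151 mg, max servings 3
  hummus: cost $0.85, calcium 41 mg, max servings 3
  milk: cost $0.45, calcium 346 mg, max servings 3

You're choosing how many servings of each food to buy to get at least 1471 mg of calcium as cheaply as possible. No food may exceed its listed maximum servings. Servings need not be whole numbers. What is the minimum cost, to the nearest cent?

Cost per mg of calcium: milk $0.0013, Greek yogurt $0.0073, hummus $0.0207, lentils $0.0360.
Take 3 servings of milk: +1038.0 mg calcium for $1.35 (total $1.35, still need 433.0 mg).
Take 2.868 servings of Greek yogurt: +433.0 mg calcium for $3.15 (total $4.50, still need 0.0 mg).
Filling from the cheapest source first is optimal under one linear minimum: $4.50.

$4.50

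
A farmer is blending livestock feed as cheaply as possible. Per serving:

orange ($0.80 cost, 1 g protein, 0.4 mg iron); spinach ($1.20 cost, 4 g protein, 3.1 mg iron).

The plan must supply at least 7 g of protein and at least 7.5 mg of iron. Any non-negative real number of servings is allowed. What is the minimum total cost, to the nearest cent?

Minimising a linear cost over {protein ≥ 7, iron ≥ 7.5, servings ≥ 0} — the optimum is at a vertex, using one or two foods.
orange only: max(7/1, 7.5/0.4) = 18.75 servings → $15.00.
spinach only: max(7/4, 7.5/3.1) = 2.419 servings → $2.90.
orange + spinach with both targets exact would need a negative amount; discard.
The minimum over all feasible corners is $2.90.

$2.90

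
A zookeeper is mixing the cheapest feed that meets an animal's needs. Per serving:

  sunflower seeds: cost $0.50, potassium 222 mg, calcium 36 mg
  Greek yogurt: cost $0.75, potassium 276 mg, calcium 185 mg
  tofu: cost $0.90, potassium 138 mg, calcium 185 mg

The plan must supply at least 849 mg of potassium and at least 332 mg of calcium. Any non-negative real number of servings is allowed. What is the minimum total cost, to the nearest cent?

sunflower seeds only: max(849/222, 332/36) = 9.222 servings → $4.61.
Greek yogurt only: max(849/276, 332/185) = 3.076 servings → $2.31.
tofu only: max(849/138, 332/185) = 6.152 servings → $5.54.
sunflower seeds + Greek yogurt with both tight: 2.102 servings and 1.386 servings → $2.09.
sunflower seeds + tofu with both tight: 3.082 servings and 1.195 servings → $2.62.
Greek yogurt + tofu: the both-tight solution has a negative serving — not a feasible corner.
Cheapest feasible corner: $2.09.

$2.09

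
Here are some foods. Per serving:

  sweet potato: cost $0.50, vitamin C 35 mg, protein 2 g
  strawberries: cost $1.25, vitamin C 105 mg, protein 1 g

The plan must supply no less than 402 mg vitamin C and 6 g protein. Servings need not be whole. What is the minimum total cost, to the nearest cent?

$4.89

sweet potato only: max(402/35, 6/2) = 11.49 servings → $5.74.
strawberries only: max(402/105, 6/1) = 6 servings → $7.50.
sweet potato + strawberries with both tight: 1.303 servings and 3.394 servings → $4.89.
So the least-cost plan costs $4.89.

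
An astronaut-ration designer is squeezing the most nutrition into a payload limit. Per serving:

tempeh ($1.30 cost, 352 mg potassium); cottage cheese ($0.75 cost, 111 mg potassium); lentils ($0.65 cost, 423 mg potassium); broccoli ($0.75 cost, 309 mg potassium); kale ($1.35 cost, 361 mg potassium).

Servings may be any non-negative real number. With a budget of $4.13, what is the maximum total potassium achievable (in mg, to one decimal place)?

2687.7 mg

Potassium per dollar: lentils 650.8, broccoli 412, tempeh 270.8, kale 267.4, cottage cheese 148.
With no serving limits, spend the whole cost allowance on lentils: $4.13 / $0.65 × 423 mg = 2687.7 mg.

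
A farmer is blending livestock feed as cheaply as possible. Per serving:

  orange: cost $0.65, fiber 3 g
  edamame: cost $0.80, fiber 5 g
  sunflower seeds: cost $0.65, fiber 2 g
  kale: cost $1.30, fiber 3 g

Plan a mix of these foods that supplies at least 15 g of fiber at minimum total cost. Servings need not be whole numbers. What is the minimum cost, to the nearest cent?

$2.40

Cost per g of fiber: edamame $0.1600, orange $0.2167, sunflower seeds $0.3250, kale $0.4333.
With no serving limits, use only edamame: 15 g / 5 g = 3 servings × $0.80 = $2.40.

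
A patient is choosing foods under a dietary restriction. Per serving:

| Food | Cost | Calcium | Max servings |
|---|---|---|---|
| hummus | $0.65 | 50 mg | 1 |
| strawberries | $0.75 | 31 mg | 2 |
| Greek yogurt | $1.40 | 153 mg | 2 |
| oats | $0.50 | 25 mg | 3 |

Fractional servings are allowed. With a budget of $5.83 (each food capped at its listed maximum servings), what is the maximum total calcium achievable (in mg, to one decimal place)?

Calcium per dollar: Greek yogurt 109.3, hummus 76.92, oats 50, strawberries 41.33.
Take 2 servings of Greek yogurt: spends $2.80, +306.0 mg calcium (running total 306.0 mg).
Take 1 serving of hummus: spends $0.65, +50.0 mg calcium (running total 356.0 mg).
Take 3 servings of oats: spends $1.50, +75.0 mg calcium (running total 431.0 mg).
Take 1.173 servings of strawberries: spends $0.88, +36.4 mg calcium (running total 467.4 mg).
Filling greedily by calcium-per-dollar is optimal for one linear limit, giving 467.4 mg.

467.4 mg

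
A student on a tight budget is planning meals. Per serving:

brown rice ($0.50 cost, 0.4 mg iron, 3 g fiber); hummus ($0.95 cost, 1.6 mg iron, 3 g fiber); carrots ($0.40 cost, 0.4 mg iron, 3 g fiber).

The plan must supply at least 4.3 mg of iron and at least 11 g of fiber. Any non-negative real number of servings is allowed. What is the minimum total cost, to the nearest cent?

At the optimum either one food covers both requirements or two foods hit both targets exactly; no other combination can be cheaper.
brown rice only: max(4.3/0.4, 11/3) = 10.75 servings → $5.38.
hummus only: max(4.3/1.6, 11/3) = 3.667 servings → $3.48.
carrots only: max(4.3/0.4, 11/3) = 10.75 servings → $4.30.
brown rice + hummus with both tight: 1.306 servings and 2.361 servings → $2.90.
brown rice + carrots (both tight): parallel constraints — no distinct corner.
hummus + carrots with both tight: 2.361 servings and 1.306 servings → $2.77.
The minimum over all feasible corners is $2.77.

$2.77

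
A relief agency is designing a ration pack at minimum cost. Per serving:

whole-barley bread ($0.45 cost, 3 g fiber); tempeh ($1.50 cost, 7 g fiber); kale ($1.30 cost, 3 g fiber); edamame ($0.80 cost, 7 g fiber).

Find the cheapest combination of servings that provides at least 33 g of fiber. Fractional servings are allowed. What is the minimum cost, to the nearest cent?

$3.77

Cost per g of fiber: edamame $0.1143, whole-barley bread $0.1500, tempeh $0.2143, kale $0.4333.
With no serving limits, use only edamame: 33 g / 7 g = 4.714 servings × $0.80 = $3.77.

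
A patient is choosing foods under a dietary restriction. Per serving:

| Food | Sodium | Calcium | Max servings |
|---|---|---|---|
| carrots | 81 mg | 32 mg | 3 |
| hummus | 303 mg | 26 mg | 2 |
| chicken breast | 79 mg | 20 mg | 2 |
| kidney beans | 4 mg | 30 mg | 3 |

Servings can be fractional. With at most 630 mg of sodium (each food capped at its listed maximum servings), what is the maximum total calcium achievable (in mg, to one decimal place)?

244.6 mg

Calcium per mg sodium: kidney beans 7.5, carrots 0.3951, chicken breast 0.2532, hummus 0.08581.
Take 3 servings of kidney beans: uses 12 mg sodium, +90.0 mg calcium (running total 90.0 mg).
Take 3 servings of carrots: uses 243 mg sodium, +96.0 mg calcium (running total 186.0 mg).
Take 2 servings of chicken breast: uses 158 mg sodium, +40.0 mg calcium (running total 226.0 mg).
Take 0.7162 servings of hummus: uses 217 mg sodium, +18.6 mg calcium (running total 244.6 mg).
Filling greedily by calcium-per-mg sodium is optimal for one linear limit, giving 244.6 mg.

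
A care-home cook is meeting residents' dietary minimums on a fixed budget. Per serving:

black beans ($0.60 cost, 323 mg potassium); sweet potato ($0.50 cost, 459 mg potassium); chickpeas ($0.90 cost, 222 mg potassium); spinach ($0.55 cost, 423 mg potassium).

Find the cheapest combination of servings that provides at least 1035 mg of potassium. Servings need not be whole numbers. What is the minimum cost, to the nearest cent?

$1.13

Cost per mg of potassium: sweet potato $0.0011, spinach $0.0013, black beans $0.0019, chickpeas $0.0041.
With no serving limits, use only sweet potato: 1035 mg / 459 mg = 2.255 servings × $0.50 = $1.13.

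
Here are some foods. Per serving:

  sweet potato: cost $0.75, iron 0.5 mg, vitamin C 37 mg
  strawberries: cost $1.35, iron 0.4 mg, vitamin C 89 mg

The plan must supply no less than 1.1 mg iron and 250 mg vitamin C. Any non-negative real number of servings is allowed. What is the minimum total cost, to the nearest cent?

Compare the cost at each extreme point of the feasible region.
sweet potato only: max(1.1/0.5, 250/37) = 6.757 servings → $5.07.
strawberries only: max(1.1/0.4, 250/89) = 2.809 servings → $3.79.
sweet potato + strawberries with both targets exact would need a negative amount; discard.
So the least-cost plan costs $3.79.

$3.79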